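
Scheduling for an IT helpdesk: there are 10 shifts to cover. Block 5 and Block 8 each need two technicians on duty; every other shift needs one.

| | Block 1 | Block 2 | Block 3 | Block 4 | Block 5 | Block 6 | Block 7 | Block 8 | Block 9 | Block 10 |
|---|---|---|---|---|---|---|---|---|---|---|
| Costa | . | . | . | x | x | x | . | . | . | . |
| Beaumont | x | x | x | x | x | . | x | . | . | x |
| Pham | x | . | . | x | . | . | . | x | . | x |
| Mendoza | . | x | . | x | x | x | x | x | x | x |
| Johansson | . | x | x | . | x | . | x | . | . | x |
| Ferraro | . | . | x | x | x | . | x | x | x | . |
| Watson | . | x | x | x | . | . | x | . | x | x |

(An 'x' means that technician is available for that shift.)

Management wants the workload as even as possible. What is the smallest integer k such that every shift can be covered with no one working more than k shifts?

2

With 7 technicians and 12 worker-slots to fill, someone must work at least ⌈12/7⌉ = 2 shifts, so k ≥ 2.
k = 2 works: Block 1→Beaumont, Block 2→Beaumont, Block 3→Johansson, Block 4→Ferraro, Block 5→Costa+Ferraro, Block 6→Costa, Block 7→Johansson, Block 8→Pham+Mendoza, Block 9→Mendoza, Block 10→Pham.
Loads: Costa 2, Beaumont 2, Pham 2, Mendoza 2, Johansson 2, Ferraro 2, Watson 0 — all ≤ 2.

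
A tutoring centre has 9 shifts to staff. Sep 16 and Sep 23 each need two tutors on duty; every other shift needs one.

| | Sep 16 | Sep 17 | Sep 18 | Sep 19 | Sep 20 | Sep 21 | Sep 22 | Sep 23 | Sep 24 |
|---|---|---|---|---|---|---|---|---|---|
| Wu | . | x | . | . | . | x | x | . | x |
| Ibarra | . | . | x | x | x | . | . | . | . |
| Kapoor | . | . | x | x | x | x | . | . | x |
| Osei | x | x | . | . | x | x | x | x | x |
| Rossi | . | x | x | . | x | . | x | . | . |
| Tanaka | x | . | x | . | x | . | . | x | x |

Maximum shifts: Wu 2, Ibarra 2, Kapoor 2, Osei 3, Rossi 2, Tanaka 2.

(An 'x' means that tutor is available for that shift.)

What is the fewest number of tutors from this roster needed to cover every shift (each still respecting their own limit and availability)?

11 slots to fill and no one can take more than 3, so at least ⌈11/3⌉ = 4 tutors are needed.
Any 4 tutors together have capacity at most 3+2+2+2 = 9 < 11 slots, so 4 can never suffice.
Wu, Ibarra, Kapoor, Osei, and Tanaka alone can cover everything: Sep 16→Osei+Tanaka, Sep 17→Wu, Sep 18→Ibarra, Sep 19→Ibarra, Sep 20→Kapoor, Sep 21→Kapoor, Sep 22→Wu, Sep 23→Osei+Tanaka, Sep 24→Osei.

5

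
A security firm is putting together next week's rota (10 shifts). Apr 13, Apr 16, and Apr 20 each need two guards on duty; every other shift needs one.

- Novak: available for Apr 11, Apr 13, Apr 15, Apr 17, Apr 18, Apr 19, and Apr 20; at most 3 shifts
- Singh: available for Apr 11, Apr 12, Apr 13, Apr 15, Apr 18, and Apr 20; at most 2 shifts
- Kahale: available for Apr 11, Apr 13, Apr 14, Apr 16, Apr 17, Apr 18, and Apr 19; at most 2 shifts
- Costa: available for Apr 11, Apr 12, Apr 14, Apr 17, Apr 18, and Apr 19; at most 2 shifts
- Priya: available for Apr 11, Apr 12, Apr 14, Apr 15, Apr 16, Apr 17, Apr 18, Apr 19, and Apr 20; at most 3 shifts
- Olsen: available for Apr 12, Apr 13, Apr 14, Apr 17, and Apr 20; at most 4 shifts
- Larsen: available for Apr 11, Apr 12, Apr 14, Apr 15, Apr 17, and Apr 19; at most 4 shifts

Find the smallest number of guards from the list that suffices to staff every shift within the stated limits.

4

13 slots to fill and no one can take more than 4, so at least ⌈13/4⌉ = 4 guards are needed.
Kahale, Priya, Olsen, and Larsen alone can cover everything: Apr 11→Larsen, Apr 12→Olsen, Apr 13→Kahale+Olsen, Apr 14→Olsen, Apr 15→Larsen, Apr 16→Kahale+Priya, Apr 17→Larsen, Apr 18→Priya, Apr 19→Larsen, Apr 20→Priya+Olsen.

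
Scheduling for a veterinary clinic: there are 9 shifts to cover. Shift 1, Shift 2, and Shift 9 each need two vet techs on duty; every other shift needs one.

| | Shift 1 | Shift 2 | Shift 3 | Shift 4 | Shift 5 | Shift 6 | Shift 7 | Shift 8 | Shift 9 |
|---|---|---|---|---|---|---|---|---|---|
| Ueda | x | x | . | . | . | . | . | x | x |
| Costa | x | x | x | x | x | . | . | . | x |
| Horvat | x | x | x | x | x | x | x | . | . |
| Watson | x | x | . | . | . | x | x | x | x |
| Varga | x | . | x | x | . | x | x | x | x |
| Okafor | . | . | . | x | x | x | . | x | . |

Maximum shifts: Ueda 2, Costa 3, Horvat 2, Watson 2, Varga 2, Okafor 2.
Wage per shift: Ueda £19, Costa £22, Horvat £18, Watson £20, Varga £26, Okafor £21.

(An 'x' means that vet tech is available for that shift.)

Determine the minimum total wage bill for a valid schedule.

£248

Picking the cheapest available vet tech for each shift independently would cost £222, but that ignores the shift limits.
An optimal schedule: Shift 1→Costa+Varga, Shift 2→Ueda+Costa, Shift 3→Horvat, Shift 4→Okafor, Shift 5→Horvat, Shift 6→Watson, Shift 7→Watson, Shift 8→Okafor, Shift 9→Ueda+Costa.
Total: 22 + 26 + 19 + 22 + 18 + 21 + 18 + 20 + 20 + 21 + 19 + 22 = £248.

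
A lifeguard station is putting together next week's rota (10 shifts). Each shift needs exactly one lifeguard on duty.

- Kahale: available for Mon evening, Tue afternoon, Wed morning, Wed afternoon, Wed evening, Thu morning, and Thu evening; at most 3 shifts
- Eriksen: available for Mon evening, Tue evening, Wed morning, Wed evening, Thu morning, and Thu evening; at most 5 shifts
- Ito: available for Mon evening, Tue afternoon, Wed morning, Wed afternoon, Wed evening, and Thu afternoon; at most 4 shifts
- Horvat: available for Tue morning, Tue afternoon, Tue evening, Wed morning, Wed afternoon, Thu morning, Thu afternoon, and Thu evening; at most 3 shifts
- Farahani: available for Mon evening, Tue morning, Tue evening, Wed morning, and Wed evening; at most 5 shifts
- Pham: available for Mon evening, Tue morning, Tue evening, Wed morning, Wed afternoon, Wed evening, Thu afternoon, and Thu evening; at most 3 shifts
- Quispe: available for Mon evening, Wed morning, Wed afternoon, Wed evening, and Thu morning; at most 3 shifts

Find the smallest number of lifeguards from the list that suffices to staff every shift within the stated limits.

3

10 slots to fill and no one can take more than 5, so at least ⌈10/5⌉ = 2 lifeguards are needed.
No set of 2 lifeguards can cover every shift (each such set leaves at least one shift with no one available or exceeds a cap).
Kahale, Eriksen, and Horvat alone can cover everything: Mon evening→Kahale, Tue morning→Horvat, Tue afternoon→Kahale, Tue evening→Eriksen, Wed morning→Eriksen, Wed afternoon→Kahale, Wed evening→Eriksen, Thu morning→Eriksen, Thu afternoon→Horvat, Thu evening→Eriksen.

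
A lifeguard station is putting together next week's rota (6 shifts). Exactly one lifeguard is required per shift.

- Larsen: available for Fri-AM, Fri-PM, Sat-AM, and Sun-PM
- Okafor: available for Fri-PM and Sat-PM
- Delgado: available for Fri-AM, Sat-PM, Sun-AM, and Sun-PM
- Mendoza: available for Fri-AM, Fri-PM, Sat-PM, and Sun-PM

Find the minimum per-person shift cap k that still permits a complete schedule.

With 4 lifeguards and 6 worker-slots to fill, someone must work at least ⌈6/4⌉ = 2 shifts, so k ≥ 2.
k = 2 works: Fri-AM→Larsen, Fri-PM→Okafor, Sat-AM→Larsen, Sat-PM→Okafor, Sun-AM→Delgado, Sun-PM→Delgado.
Loads: Larsen 2, Okafor 2, Delgado 2, Mendoza 0 — all ≤ 2.

2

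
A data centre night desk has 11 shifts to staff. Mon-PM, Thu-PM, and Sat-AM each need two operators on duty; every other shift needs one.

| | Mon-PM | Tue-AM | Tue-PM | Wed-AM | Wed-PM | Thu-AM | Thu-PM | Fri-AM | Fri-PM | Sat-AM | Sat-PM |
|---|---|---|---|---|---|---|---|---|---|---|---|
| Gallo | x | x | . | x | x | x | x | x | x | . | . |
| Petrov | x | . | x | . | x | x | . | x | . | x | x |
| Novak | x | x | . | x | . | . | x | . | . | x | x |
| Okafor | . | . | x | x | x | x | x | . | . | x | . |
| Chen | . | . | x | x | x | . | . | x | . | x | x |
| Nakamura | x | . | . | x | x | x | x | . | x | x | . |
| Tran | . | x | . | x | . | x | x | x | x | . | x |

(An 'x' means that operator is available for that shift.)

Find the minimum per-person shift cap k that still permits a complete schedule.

With 7 operators and 14 worker-slots to fill, someone must work at least ⌈14/7⌉ = 2 shifts, so k ≥ 2.
k = 2 works: Mon-PM→Novak+Nakamura, Tue-AM→Gallo, Tue-PM→Petrov, Wed-AM→Chen, Wed-PM→Okafor, Thu-AM→Tran, Thu-PM→Okafor+Tran, Fri-AM→Petrov, Fri-PM→Gallo, Sat-AM→Chen+Nakamura, Sat-PM→Novak.
Loads: Gallo 2, Petrov 2, Novak 2, Okafor 2, Chen 2, Nakamura 2, Tran 2 — all ≤ 2.

2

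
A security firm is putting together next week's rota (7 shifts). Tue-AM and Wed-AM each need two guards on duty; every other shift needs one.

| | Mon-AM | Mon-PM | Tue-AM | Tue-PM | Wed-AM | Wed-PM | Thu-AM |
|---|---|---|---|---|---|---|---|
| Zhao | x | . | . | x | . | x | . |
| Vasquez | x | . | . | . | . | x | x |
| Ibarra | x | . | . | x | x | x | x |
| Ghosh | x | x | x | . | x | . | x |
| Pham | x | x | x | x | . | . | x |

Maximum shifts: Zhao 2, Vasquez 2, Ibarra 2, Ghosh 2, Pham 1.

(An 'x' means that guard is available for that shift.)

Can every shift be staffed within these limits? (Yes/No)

Total capacity is 9 and 9 slots are needed, so capacity alone doesn't rule it out.
Shifts {Mon-PM, Tue-AM, Wed-AM} need 5 worker-slots in total, but the guards available for any of those shifts (Ibarra, Ghosh, and Pham) can supply at most 4 among them. So no valid schedule exists.

No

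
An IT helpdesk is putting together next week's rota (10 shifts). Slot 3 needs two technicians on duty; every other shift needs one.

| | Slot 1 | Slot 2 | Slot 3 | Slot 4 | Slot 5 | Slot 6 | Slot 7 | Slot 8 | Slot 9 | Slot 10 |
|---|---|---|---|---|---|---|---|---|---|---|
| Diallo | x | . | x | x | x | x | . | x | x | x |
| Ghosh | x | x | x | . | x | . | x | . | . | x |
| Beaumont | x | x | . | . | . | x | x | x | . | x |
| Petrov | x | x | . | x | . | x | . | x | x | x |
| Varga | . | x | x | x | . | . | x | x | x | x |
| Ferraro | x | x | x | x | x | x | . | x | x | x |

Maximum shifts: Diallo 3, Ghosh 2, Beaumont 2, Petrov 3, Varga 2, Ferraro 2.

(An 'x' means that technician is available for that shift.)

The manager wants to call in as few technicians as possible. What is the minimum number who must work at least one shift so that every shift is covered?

5

11 slots to fill and no one can take more than 3, so at least ⌈11/3⌉ = 4 technicians are needed.
Any 4 technicians together have capacity at most 3+3+2+2 = 10 < 11 slots, so 4 can never suffice.
Diallo, Ghosh, Beaumont, Petrov, and Varga alone can cover everything: Slot 1→Beaumont, Slot 2→Petrov, Slot 3→Diallo+Ghosh, Slot 4→Diallo, Slot 5→Diallo, Slot 6→Beaumont, Slot 7→Ghosh, Slot 8→Petrov, Slot 9→Petrov, Slot 10→Varga.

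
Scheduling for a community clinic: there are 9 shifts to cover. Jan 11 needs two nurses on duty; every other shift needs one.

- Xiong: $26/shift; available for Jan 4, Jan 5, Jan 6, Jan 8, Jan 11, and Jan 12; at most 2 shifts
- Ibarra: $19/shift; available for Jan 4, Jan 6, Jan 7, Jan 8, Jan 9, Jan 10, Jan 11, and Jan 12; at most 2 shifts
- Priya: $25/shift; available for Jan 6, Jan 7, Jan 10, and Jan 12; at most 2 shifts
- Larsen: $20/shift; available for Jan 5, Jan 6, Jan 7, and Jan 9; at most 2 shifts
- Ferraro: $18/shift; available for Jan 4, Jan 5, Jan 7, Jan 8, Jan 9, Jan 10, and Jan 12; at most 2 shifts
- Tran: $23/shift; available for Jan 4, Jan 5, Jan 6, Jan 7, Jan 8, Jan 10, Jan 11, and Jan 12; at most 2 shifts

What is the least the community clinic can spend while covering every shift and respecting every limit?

Picking the cheapest available nurse for each shift independently would cost $187, but that ignores the shift limits.
An optimal schedule: Jan 4→Ferraro, Jan 5→Larsen, Jan 6→Larsen, Jan 7→Priya, Jan 8→Ibarra, Jan 9→Ferraro, Jan 10→Tran, Jan 11→Ibarra+Tran, Jan 12→Priya.
Total: 18 + 20 + 20 + 25 + 19 + 18 + 23 + 19 + 23 + 25 = $210.

$210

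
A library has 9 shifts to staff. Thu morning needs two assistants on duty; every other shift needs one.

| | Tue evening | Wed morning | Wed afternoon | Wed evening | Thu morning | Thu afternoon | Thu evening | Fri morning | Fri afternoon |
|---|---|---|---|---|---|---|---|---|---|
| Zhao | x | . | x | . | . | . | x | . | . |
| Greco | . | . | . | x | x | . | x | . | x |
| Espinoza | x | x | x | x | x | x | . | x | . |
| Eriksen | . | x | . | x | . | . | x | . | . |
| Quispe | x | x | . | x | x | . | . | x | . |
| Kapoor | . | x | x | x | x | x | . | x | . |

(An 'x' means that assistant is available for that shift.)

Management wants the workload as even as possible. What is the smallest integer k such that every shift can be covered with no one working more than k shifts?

With 6 assistants and 10 worker-slots to fill, someone must work at least ⌈10/6⌉ = 2 shifts, so k ≥ 2.
k = 2 works: Tue evening→Zhao, Wed morning→Eriksen, Wed afternoon→Zhao, Wed evening→Eriksen, Thu morning→Quispe+Kapoor, Thu afternoon→Espinoza, Thu evening→Greco, Fri morning→Espinoza, Fri afternoon→Greco.
Loads: Zhao 2, Greco 2, Espinoza 2, Eriksen 2, Quispe 1, Kapoor 1 — all ≤ 2.

2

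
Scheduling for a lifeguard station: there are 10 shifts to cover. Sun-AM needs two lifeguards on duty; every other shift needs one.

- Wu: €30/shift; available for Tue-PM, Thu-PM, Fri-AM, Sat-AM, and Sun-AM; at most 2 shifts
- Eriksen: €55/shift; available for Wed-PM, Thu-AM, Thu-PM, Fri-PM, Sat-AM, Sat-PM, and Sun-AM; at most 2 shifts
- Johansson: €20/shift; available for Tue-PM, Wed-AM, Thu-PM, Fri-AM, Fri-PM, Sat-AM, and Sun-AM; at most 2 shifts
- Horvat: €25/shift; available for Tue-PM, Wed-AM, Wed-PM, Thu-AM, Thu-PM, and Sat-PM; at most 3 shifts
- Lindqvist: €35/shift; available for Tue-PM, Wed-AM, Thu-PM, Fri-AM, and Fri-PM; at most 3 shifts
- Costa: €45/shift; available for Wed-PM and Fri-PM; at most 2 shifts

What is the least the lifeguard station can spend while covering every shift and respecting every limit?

Picking the cheapest available lifeguard for each shift independently would cost €245, but that ignores the shift limits.
An optimal schedule: Tue-PM→Lindqvist, Wed-AM→Johansson, Wed-PM→Horvat, Thu-AM→Horvat, Thu-PM→Lindqvist, Fri-AM→Lindqvist, Fri-PM→Costa, Sat-AM→Wu, Sat-PM→Horvat, Sun-AM→Johansson+Wu.
Total: 35 + 20 + 25 + 25 + 35 + 35 + 45 + 30 + 25 + 20 + 30 = €325.

€325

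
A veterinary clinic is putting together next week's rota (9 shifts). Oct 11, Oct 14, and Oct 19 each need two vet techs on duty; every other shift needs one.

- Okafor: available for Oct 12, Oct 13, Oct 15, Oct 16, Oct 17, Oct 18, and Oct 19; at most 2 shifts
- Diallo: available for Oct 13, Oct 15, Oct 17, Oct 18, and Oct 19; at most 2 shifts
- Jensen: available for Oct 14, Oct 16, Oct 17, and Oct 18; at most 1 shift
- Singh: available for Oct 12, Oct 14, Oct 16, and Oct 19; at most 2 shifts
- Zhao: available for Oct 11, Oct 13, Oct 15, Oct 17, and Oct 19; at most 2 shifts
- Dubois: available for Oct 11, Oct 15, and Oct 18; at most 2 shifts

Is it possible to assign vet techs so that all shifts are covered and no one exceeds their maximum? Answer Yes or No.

No

Total capacity is 2+2+1+2+2+2 = 11 but 12 worker-slots are needed — infeasible.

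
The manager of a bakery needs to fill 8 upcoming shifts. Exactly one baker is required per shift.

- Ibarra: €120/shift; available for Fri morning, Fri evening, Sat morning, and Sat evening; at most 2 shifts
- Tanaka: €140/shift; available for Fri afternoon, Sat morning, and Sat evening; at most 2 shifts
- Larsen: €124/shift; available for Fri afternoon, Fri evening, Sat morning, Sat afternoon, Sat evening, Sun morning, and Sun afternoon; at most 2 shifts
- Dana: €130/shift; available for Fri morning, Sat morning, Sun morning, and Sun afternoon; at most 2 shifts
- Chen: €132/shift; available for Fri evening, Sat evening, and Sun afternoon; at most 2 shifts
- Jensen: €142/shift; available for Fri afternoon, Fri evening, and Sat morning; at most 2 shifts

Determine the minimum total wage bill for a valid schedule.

€1012

Sat afternoon can only be covered by Larsen, so that assignment is forced.
Picking the cheapest available baker for each shift independently would cost €976, but that ignores the shift limits.
An optimal schedule: Fri morning→Ibarra, Fri afternoon→Larsen, Fri evening→Chen, Sat morning→Ibarra, Sat afternoon→Larsen, Sat evening→Chen, Sun morning→Dana, Sun afternoon→Dana.
Total: 120 + 124 + 132 + 120 + 124 + 132 + 130 + 130 = €1012.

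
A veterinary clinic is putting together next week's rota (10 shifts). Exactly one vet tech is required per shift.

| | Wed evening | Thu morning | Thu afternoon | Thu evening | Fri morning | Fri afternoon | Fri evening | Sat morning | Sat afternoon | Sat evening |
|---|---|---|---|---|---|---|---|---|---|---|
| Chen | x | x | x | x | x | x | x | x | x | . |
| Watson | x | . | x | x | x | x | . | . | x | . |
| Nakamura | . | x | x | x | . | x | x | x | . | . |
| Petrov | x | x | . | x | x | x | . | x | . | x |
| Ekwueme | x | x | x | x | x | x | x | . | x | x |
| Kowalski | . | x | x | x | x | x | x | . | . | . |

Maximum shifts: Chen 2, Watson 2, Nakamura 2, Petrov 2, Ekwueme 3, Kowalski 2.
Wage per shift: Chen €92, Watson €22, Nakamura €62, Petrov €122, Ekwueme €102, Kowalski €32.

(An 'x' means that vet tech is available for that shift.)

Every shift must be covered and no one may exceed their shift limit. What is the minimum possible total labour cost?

Picking the cheapest available vet tech for each shift independently would cost €360, but that ignores the shift limits.
An optimal schedule: Wed evening→Watson, Thu morning→Kowalski, Thu afternoon→Nakamura, Thu evening→Chen, Fri morning→Chen, Fri afternoon→Ekwueme, Fri evening→Kowalski, Sat morning→Nakamura, Sat afternoon→Watson, Sat evening→Ekwueme.
Total: 22 + 32 + 62 + 92 + 92 + 102 + 32 + 62 + 22 + 102 = €620.

€620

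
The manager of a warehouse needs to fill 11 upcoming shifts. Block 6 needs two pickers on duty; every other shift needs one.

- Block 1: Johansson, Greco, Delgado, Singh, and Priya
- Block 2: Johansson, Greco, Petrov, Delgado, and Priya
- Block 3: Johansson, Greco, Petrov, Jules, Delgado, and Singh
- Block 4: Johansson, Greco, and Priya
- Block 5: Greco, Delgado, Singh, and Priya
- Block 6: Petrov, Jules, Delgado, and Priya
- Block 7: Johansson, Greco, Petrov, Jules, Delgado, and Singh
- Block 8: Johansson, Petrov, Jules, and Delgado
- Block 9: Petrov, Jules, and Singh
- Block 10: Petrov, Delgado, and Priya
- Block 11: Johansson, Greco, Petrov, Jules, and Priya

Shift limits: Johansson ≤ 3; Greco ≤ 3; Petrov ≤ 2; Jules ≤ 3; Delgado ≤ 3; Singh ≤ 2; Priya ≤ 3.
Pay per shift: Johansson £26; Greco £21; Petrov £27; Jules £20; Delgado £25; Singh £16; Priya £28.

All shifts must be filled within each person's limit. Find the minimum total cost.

£256

Picking the cheapest available picker for each shift independently would cost £232, but that ignores the shift limits.
An optimal schedule: Block 1→Greco, Block 2→Greco, Block 3→Delgado, Block 4→Greco, Block 5→Singh, Block 6→Jules+Delgado, Block 7→Johansson, Block 8→Jules, Block 9→Singh, Block 10→Delgado, Block 11→Jules.
Total: 21 + 21 + 25 + 21 + 16 + 20 + 25 + 26 + 20 + 16 + 25 + 20 = £256.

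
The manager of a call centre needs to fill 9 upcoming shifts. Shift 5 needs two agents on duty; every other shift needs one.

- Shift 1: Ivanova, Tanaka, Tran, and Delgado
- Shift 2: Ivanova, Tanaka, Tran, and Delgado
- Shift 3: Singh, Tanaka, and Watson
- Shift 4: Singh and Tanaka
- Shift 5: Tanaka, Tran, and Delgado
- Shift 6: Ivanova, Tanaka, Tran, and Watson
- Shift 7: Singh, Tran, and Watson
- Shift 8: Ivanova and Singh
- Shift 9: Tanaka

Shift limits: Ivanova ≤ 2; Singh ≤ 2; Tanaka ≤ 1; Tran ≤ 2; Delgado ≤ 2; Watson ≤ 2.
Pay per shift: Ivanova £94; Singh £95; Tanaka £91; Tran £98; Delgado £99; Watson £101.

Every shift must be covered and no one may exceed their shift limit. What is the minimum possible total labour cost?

Shift 9 can only be covered by Tanaka, so that assignment is forced.
Picking the cheapest available agent for each shift independently would cost £924, but that ignores the shift limits.
An optimal schedule: Shift 1→Ivanova, Shift 2→Delgado, Shift 3→Singh, Shift 4→Singh, Shift 5→Tran+Delgado, Shift 6→Watson, Shift 7→Tran, Shift 8→Ivanova, Shift 9→Tanaka.
Total: 94 + 99 + 95 + 95 + 98 + 99 + 101 + 98 + 94 + 91 = £964.

£964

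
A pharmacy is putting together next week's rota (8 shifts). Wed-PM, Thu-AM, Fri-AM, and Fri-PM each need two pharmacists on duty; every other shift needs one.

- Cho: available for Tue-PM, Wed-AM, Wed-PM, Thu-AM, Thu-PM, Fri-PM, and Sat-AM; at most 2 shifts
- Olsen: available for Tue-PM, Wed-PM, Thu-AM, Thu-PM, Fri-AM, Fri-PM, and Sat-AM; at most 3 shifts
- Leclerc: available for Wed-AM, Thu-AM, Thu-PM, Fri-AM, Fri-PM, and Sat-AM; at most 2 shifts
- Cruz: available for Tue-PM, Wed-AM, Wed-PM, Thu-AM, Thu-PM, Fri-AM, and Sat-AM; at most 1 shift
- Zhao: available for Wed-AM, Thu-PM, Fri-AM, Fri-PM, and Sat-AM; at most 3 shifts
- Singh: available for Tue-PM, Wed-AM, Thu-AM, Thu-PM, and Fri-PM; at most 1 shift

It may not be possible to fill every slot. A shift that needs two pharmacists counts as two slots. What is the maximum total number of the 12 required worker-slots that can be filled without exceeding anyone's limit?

12

Total capacity across all pharmacists is 2+3+2+1+3+1 = 12, and 12 slots are needed, so at most 12 can be filled.
An assignment achieving 12: Tue-PM→Cho, Wed-AM→Leclerc, Wed-PM→Cho+Olsen, Thu-AM→Olsen+Cruz, Thu-PM→Zhao, Fri-AM→Olsen+Leclerc, Fri-PM→Zhao+Singh, Sat-AM→Zhao.
Loads: Cho 2/2, Olsen 3/3, Leclerc 2/2, Cruz 1/1, Zhao 3/3, Singh 1/1.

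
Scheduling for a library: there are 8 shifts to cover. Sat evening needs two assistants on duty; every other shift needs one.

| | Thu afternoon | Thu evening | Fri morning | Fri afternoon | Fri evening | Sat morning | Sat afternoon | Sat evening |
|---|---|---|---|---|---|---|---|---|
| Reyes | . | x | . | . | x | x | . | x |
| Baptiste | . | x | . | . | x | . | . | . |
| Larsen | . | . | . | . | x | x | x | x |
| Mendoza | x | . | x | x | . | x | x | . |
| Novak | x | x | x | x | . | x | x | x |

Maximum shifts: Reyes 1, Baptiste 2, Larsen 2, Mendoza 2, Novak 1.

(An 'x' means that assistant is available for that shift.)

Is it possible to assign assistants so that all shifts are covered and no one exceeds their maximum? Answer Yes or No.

No

Total capacity is 1+2+2+2+1 = 8 but 9 worker-slots are needed — infeasible.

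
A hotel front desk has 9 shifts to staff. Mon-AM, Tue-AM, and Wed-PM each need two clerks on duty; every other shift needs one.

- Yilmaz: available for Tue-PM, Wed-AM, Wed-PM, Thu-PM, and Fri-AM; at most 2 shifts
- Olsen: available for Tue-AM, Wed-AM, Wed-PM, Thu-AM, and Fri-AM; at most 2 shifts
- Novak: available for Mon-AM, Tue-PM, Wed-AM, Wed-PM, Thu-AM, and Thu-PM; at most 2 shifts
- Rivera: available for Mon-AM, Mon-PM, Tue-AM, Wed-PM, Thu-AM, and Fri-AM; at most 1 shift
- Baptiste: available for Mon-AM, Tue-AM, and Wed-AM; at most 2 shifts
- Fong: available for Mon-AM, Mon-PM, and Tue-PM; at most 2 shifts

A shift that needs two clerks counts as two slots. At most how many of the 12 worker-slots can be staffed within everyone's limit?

Total capacity across all clerks is 2+2+2+1+2+2 = 11, and 12 slots are needed, so at most 11 can be filled.
An assignment achieving 11: Mon-AM→Novak+Fong, Mon-PM→Rivera, Tue-AM→Olsen+Baptiste, Tue-PM→Fong, Wed-AM→Baptiste, Wed-PM→Novak, Thu-AM→Olsen, Thu-PM→Yilmaz, Fri-AM→Yilmaz.
Loads: Yilmaz 2/2, Olsen 2/2, Novak 2/2, Rivera 1/1, Baptiste 2/2, Fong 2/2.

11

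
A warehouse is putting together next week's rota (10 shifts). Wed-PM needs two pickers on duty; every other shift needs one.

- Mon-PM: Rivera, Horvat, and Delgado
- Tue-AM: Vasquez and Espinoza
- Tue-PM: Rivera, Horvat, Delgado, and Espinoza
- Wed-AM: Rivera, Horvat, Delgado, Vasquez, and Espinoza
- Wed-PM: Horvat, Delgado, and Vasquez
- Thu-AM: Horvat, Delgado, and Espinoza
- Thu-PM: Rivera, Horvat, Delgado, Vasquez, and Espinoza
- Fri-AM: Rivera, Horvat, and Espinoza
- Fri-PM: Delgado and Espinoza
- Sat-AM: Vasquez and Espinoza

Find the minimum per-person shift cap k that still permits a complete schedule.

With 5 pickers and 11 worker-slots to fill, someone must work at least ⌈11/5⌉ = 3 shifts, so k ≥ 3.
k = 3 works: Mon-PM→Rivera, Tue-AM→Vasquez, Tue-PM→Rivera, Wed-AM→Horvat, Wed-PM→Horvat+Delgado, Thu-AM→Horvat, Thu-PM→Delgado, Fri-AM→Rivera, Fri-PM→Delgado, Sat-AM→Vasquez.
Loads: Rivera 3, Horvat 3, Delgado 3, Vasquez 2, Espinoza 0 — all ≤ 3.

3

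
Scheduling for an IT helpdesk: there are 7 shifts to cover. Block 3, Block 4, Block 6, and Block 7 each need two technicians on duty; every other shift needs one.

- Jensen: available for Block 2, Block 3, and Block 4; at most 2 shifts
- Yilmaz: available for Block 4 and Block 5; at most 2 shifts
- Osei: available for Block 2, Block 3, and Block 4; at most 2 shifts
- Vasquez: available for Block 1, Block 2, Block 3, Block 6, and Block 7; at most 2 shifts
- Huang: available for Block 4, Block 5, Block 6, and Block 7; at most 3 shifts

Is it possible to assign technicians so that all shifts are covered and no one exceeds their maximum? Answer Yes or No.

No

Total capacity is 11 and 11 slots are needed, so capacity alone doesn't rule it out.
Shifts {Block 1, Block 6, Block 7} need 5 worker-slots in total, but the technicians available for any of those shifts (Vasquez and Huang) can supply at most 4 among them. So no valid schedule exists.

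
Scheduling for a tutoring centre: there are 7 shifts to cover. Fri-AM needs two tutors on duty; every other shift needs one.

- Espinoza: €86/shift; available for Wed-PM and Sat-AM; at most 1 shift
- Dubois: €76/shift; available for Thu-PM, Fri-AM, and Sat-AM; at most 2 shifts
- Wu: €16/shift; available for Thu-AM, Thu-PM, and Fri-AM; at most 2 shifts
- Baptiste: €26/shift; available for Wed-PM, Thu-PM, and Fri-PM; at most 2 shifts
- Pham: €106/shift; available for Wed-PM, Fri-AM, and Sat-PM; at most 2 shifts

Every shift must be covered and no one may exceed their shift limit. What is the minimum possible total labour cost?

€428

Thu-AM can only be covered by Wu, so that assignment is forced.
Fri-PM can only be covered by Baptiste, so that assignment is forced.
Sat-PM can only be covered by Pham, so that assignment is forced.
Picking the cheapest available tutor for each shift independently would cost €358, but that ignores the shift limits.
An optimal schedule: Wed-PM→Baptiste, Thu-AM→Wu, Thu-PM→Dubois, Fri-AM→Dubois+Wu, Fri-PM→Baptiste, Sat-AM→Espinoza, Sat-PM→Pham.
Total: 26 + 16 + 76 + 76 + 16 + 26 + 86 + 106 = €428.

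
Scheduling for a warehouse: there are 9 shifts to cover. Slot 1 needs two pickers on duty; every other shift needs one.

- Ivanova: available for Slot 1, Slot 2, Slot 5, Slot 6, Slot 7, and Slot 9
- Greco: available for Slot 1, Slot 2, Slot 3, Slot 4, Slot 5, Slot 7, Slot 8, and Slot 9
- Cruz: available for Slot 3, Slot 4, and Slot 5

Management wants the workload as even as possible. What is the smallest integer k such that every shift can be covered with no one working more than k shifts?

With 3 pickers and 10 worker-slots to fill, someone must work at least ⌈10/3⌉ = 4 shifts, so k ≥ 4.
k = 4 works: Slot 1→Ivanova+Greco, Slot 2→Ivanova, Slot 3→Greco, Slot 4→Cruz, Slot 5→Cruz, Slot 6→Ivanova, Slot 7→Ivanova, Slot 8→Greco, Slot 9→Greco.
Loads: Ivanova 4, Greco 4, Cruz 2 — all ≤ 4.

4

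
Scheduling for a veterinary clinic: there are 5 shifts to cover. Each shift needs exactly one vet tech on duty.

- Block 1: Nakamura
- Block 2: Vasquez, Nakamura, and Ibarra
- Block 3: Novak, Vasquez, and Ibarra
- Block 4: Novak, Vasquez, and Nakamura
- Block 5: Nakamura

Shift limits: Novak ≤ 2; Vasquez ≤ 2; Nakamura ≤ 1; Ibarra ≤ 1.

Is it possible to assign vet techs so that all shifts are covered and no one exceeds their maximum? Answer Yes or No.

No

Total capacity is 6 and 5 slots are needed, so capacity alone doesn't rule it out.
Shifts {Block 1, Block 5} need 2 worker-slots in total, but the vet techs available for any of those shifts (Nakamura) can supply at most 1 among them. So no valid schedule exists.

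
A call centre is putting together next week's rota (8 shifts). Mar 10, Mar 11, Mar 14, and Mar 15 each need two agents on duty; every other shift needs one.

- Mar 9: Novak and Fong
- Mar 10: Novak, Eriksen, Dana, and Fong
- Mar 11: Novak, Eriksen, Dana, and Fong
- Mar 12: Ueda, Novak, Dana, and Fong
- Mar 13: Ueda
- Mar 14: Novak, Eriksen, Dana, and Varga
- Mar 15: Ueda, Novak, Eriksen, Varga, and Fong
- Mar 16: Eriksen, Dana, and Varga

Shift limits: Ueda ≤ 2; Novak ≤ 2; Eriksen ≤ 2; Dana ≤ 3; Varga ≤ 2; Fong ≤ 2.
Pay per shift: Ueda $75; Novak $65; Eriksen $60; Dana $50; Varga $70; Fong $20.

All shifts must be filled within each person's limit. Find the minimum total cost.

Mar 13 can only be covered by Ueda, so that assignment is forced.
Picking the cheapest available agent for each shift independently would cost $495, but that ignores the shift limits.
An optimal schedule: Mar 9→Fong, Mar 10→Dana+Eriksen, Mar 11→Dana+Eriksen, Mar 12→Fong, Mar 13→Ueda, Mar 14→Novak+Varga, Mar 15→Novak+Varga, Mar 16→Dana.
Total: 20 + 50 + 60 + 50 + 60 + 20 + 75 + 65 + 70 + 65 + 70 + 50 = $655.

$655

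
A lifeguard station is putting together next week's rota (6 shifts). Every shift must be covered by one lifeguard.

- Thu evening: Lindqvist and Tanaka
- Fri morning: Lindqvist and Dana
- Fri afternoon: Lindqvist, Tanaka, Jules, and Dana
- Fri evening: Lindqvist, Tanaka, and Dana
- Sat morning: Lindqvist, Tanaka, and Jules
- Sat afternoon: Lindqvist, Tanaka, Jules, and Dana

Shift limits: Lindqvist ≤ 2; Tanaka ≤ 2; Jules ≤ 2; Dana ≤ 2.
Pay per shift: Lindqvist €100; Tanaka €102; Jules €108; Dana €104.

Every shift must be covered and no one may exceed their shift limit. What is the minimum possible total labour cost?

€612

Picking the cheapest available lifeguard for each shift independently would cost €600, but that ignores the shift limits.
An optimal schedule: Thu evening→Lindqvist, Fri morning→Lindqvist, Fri afternoon→Dana, Fri evening→Tanaka, Sat morning→Tanaka, Sat afternoon→Dana.
Total: 100 + 100 + 104 + 102 + 102 + 104 = €612.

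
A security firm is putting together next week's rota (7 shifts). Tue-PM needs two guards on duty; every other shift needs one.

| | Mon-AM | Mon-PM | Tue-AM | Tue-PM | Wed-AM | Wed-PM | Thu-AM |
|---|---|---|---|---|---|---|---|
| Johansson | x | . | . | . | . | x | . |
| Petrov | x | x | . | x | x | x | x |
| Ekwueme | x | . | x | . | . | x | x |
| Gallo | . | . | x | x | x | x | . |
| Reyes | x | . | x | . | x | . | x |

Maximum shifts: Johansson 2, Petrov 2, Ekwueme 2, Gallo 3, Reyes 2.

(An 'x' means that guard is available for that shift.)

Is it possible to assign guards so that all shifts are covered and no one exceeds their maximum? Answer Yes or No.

Yes

Mon-PM can only be covered by Petrov, so that assignment is forced.
Tue-PM can only be covered by Petrov and Gallo, so that assignment is forced.
One valid schedule: Mon-AM→Johansson, Mon-PM→Petrov, Tue-AM→Ekwueme, Tue-PM→Petrov+Gallo, Wed-AM→Gallo, Wed-PM→Johansson, Thu-AM→Ekwueme.
Loads: Johansson 2/2, Petrov 2/2, Ekwueme 2/2, Gallo 2/3, Reyes 0/2 — all within limits.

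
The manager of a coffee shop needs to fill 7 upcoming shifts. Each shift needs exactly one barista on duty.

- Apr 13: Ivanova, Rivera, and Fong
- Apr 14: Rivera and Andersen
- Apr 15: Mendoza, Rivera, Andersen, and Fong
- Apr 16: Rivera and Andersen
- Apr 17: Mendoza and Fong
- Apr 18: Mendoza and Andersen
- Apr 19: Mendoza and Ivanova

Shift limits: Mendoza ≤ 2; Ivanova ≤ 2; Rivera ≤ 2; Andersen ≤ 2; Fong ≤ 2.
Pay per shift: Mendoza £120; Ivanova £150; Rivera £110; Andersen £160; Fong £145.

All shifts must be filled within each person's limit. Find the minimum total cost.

£900

Picking the cheapest available barista for each shift independently would cost £800, but that ignores the shift limits.
An optimal schedule: Apr 13→Fong, Apr 14→Rivera, Apr 15→Fong, Apr 16→Rivera, Apr 17→Mendoza, Apr 18→Mendoza, Apr 19→Ivanova.
Total: 145 + 110 + 145 + 110 + 120 + 120 + 150 = £900.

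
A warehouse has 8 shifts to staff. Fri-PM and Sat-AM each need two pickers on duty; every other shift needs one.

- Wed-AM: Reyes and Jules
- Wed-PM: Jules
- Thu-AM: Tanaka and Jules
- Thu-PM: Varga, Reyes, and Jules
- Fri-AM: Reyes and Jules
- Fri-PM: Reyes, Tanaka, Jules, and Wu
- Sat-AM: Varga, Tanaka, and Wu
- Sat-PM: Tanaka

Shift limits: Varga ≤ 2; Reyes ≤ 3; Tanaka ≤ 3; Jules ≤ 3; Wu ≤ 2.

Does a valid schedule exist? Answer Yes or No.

Yes

Wed-PM can only be covered by Jules, so that assignment is forced.
Sat-PM can only be covered by Tanaka, so that assignment is forced.
One valid schedule: Wed-AM→Reyes, Wed-PM→Jules, Thu-AM→Tanaka, Thu-PM→Varga, Fri-AM→Reyes, Fri-PM→Reyes+Jules, Sat-AM→Varga+Tanaka, Sat-PM→Tanaka.
Loads: Varga 2/2, Reyes 3/3, Tanaka 3/3, Jules 2/3, Wu 0/2 — all within limits.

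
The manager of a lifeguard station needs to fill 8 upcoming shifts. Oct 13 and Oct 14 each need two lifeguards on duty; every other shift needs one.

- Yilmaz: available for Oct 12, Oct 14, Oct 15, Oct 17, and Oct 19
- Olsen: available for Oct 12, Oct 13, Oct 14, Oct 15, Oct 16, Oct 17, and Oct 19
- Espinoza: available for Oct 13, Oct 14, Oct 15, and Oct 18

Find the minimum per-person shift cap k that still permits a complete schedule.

4

With 3 lifeguards and 10 worker-slots to fill, someone must work at least ⌈10/3⌉ = 4 shifts, so k ≥ 4.
k = 4 works: Oct 12→Yilmaz, Oct 13→Olsen+Espinoza, Oct 14→Yilmaz+Olsen, Oct 15→Olsen, Oct 16→Olsen, Oct 17→Yilmaz, Oct 18→Espinoza, Oct 19→Yilmaz.
Loads: Yilmaz 4, Olsen 4, Espinoza 2 — all ≤ 4.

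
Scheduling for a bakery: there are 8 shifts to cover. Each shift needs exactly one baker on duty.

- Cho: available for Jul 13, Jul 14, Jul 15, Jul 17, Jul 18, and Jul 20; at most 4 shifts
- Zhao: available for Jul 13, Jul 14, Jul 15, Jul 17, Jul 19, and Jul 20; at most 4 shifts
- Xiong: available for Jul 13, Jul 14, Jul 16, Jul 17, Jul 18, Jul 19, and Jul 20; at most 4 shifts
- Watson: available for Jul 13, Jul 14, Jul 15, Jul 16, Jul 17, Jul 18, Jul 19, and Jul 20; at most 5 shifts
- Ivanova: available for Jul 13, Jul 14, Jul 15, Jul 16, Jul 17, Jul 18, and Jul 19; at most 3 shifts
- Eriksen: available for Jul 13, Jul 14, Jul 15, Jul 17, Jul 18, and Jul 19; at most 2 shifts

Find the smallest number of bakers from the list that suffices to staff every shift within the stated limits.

8 slots to fill and no one can take more than 5, so at least ⌈8/5⌉ = 2 bakers are needed.
Cho and Xiong alone can cover everything: Jul 13→Cho, Jul 14→Cho, Jul 15→Cho, Jul 16→Xiong, Jul 17→Cho, Jul 18→Xiong, Jul 19→Xiong, Jul 20→Xiong.

2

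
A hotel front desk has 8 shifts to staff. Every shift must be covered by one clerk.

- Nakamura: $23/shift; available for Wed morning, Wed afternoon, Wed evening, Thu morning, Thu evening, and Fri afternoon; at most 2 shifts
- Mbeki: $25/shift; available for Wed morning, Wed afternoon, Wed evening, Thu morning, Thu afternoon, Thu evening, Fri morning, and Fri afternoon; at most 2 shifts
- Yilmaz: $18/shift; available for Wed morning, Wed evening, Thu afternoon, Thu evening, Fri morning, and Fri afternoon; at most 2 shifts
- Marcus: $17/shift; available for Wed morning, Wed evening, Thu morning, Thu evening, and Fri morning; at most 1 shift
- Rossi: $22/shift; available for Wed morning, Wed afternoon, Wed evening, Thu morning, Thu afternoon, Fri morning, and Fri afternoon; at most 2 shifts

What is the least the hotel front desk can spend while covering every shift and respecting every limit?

$168

Picking the cheapest available clerk for each shift independently would cost $143, but that ignores the shift limits.
An optimal schedule: Wed morning→Nakamura, Wed afternoon→Rossi, Wed evening→Mbeki, Thu morning→Marcus, Thu afternoon→Yilmaz, Thu evening→Yilmaz, Fri morning→Rossi, Fri afternoon→Nakamura.
Total: 23 + 22 + 25 + 17 + 18 + 18 + 22 + 23 = $168.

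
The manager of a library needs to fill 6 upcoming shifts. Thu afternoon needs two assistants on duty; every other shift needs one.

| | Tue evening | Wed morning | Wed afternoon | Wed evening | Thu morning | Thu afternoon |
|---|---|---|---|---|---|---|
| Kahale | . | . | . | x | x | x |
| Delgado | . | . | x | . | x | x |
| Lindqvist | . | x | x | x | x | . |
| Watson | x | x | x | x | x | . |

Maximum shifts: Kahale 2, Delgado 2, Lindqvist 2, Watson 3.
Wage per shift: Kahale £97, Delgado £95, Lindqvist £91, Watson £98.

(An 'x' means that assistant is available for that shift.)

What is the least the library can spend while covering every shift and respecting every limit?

£664

Tue evening can only be covered by Watson, so that assignment is forced.
Thu afternoon can only be covered by Kahale and Delgado, so that assignment is forced.
Picking the cheapest available assistant for each shift independently would cost £654, but that ignores the shift limits.
An optimal schedule: Tue evening→Watson, Wed morning→Lindqvist, Wed afternoon→Delgado, Wed evening→Kahale, Thu morning→Lindqvist, Thu afternoon→Kahale+Delgado.
Total: 98 + 91 + 95 + 97 + 91 + 97 + 95 = £664.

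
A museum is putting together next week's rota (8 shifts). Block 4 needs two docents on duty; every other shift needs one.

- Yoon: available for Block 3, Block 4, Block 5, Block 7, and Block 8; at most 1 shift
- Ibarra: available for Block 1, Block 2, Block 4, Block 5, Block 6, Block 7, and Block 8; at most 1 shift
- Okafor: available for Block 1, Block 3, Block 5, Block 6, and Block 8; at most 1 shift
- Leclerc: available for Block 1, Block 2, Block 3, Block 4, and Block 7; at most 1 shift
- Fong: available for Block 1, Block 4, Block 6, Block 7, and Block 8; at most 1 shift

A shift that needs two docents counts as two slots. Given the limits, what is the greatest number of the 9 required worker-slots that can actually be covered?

5

Total capacity across all docents is 1+1+1+1+1 = 5, and 9 slots are needed, so at most 5 can be filled.
An assignment achieving 5: Block 1→Leclerc, Block 2→Ibarra, Block 3→Yoon, Block 5→Okafor, Block 6→Fong.
Loads: Yoon 1/1, Ibarra 1/1, Okafor 1/1, Leclerc 1/1, Fong 1/1.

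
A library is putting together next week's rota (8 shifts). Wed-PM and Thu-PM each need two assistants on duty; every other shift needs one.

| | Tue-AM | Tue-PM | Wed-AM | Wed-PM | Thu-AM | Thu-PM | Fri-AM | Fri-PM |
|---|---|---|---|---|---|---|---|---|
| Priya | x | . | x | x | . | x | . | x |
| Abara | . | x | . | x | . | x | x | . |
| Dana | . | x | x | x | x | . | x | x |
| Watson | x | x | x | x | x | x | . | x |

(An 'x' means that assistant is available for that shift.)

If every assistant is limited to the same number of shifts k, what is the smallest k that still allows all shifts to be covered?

With 4 assistants and 10 worker-slots to fill, someone must work at least ⌈10/4⌉ = 3 shifts, so k ≥ 3.
k = 3 works: Tue-AM→Priya, Tue-PM→Abara, Wed-AM→Priya, Wed-PM→Dana+Watson, Thu-AM→Dana, Thu-PM→Priya+Abara, Fri-AM→Abara, Fri-PM→Dana.
Loads: Priya 3, Abara 3, Dana 3, Watson 1 — all ≤ 3.

3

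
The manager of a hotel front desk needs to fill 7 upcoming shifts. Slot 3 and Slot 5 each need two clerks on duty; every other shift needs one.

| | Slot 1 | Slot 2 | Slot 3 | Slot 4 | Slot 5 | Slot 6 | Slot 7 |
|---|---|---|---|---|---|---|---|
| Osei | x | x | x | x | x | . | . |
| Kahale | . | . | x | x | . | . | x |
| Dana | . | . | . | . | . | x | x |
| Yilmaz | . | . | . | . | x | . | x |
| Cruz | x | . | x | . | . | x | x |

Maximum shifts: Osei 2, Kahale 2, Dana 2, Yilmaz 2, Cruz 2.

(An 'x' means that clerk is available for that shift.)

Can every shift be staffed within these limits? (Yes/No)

Yes

Slot 2 can only be covered by Osei, so that assignment is forced.
Slot 5 can only be covered by Osei and Yilmaz, so that assignment is forced.
One valid schedule: Slot 1→Cruz, Slot 2→Osei, Slot 3→Kahale+Cruz, Slot 4→Kahale, Slot 5→Osei+Yilmaz, Slot 6→Dana, Slot 7→Dana.
Loads: Osei 2/2, Kahale 2/2, Dana 2/2, Yilmaz 1/2, Cruz 2/2 — all within limits.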